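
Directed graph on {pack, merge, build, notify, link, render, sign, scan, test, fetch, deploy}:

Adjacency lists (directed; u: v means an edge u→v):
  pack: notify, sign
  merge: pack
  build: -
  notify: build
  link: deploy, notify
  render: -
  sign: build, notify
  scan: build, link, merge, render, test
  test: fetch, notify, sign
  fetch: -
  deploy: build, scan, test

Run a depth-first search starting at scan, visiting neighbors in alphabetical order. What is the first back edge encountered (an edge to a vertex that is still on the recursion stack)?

DFS from scan (visiting neighbors in alphabetical order); mark gray on enter, black on exit:
scan gray
  build gray
  build black
  link gray
    deploy gray
      deploy→build: build black — skip
      deploy→scan: scan is gray → back edge
First back edge: deploy → scan.

deploy->scan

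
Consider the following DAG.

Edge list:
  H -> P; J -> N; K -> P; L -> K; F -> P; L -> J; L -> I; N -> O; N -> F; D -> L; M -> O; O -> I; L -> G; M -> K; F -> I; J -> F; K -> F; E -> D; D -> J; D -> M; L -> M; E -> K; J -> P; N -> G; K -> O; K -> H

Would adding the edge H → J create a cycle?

Adding H→J creates a cycle iff J can already reach H.
Explore from J: no path reaches H. The graph stays acyclic.

No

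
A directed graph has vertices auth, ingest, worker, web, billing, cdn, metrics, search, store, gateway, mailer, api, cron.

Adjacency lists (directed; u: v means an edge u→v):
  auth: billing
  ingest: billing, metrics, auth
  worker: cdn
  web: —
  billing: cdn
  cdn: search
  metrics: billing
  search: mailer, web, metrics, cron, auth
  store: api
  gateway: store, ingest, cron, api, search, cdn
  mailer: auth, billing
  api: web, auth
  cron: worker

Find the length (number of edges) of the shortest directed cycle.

For each vertex v, BFS finds the shortest path from v back to v.
The shortest such closed walk is cron → worker → cdn → search → cron, length 4.

4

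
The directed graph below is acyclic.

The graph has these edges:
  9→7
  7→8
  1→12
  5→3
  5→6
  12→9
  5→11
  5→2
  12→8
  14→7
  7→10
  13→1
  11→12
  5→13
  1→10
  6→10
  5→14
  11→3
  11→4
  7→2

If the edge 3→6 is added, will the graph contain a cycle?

Adding 3→6 creates a cycle iff 6 can already reach 3.
Explore from 6: no path reaches 3. The graph stays acyclic.

No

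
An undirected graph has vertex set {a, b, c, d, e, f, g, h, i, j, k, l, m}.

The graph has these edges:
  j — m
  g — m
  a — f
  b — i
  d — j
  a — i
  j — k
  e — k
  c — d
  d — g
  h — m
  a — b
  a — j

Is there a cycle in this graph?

Yes

DFS, tracking each vertex's parent; an edge to a visited non-parent vertex closes a cycle.
Start from f:
visit f (parent –)
  visit a (parent f)
    a–f: parent, skip
    visit b (parent a)
      b–a: parent, skip
      visit i (parent b)
        i–a: a visited and ≠ parent → cycle
Cycle: a – b – i – a.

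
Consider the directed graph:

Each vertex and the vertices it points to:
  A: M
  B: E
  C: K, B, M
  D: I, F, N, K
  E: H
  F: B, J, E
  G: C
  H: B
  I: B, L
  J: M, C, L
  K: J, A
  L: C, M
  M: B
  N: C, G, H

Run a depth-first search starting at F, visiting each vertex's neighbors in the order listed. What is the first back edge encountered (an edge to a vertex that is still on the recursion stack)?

H→B

DFS from F (visiting each vertex's neighbors in the order listed); mark gray on enter, black on exit:
F gray
  B gray
    E gray
      H gray
        H→B: B is gray → back edge
First back edge: H → B.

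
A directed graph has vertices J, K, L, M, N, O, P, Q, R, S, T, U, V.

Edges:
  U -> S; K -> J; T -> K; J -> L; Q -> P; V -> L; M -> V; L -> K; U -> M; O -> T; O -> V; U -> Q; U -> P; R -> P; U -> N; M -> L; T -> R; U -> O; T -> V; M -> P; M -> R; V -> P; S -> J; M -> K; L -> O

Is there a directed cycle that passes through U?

No

U lies on a cycle iff there is a path from U back to itself.
Exploring from U, it never reaches itself; equivalently, its strongly connected component is a singleton.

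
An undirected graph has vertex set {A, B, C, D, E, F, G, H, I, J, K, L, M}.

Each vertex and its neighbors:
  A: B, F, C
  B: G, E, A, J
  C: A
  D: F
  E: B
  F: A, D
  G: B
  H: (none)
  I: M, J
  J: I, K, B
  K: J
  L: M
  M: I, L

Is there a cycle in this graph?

DFS, tracking each vertex's parent; an edge to a visited non-parent vertex closes a cycle.
Start from M:
visit M (parent –)
  visit I (parent M)
    I–M: parent, skip
    visit J (parent I)
      J–I: parent, skip
      visit K (parent J)
        K–J: parent, skip
      visit B (parent J)
        visit G (parent B)
          G–B: parent, skip
        visit E (parent B)
          E–B: parent, skip
        visit A (parent B)
          A–B: parent, skip
          visit F (parent A)
            F–A: parent, skip
            visit D (parent F)
              D–F: parent, skip
          visit C (parent A)
            C–A: parent, skip
        B–J: parent, skip
  visit L (parent M)
    L–M: parent, skip
visit H (parent –)
No non-parent visited neighbor found — the graph is a forest.

No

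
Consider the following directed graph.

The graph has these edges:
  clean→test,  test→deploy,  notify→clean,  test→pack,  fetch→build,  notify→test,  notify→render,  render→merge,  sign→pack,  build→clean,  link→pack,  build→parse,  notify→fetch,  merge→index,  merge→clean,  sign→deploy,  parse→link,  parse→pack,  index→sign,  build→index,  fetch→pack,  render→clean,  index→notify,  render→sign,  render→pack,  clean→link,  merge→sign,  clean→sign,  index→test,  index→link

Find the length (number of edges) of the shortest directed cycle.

4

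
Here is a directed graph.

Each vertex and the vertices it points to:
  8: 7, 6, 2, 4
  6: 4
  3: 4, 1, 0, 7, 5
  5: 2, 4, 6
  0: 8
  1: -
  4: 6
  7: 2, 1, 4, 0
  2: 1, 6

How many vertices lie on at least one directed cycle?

5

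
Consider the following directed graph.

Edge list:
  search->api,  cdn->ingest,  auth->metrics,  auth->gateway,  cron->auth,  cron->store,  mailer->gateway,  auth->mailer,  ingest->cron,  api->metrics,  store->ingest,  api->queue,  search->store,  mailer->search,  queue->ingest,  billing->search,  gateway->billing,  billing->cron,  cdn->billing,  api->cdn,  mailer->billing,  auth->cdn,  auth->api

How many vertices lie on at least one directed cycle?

A vertex is on a directed cycle iff it belongs to a strongly connected component of size ≥ 2 (or has a self-loop).
The vertices on cycles are {api, cdn, auth, cron, queue, store, ingest, mailer, search, billing, gateway} — 11 in total.

11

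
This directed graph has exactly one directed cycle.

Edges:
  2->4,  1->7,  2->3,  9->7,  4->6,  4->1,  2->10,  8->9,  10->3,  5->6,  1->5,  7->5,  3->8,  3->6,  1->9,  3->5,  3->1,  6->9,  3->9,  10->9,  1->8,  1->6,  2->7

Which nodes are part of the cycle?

5, 6, 7, 9

DFS with gray/black marking from 7:
7 gray
  5 gray
    6 gray
      9 gray
        9→7: 7 is gray → back edge
Back edge closes the cycle 7 → 5 → 6 → 9 → 7; its vertices are {5, 6, 7, 9}.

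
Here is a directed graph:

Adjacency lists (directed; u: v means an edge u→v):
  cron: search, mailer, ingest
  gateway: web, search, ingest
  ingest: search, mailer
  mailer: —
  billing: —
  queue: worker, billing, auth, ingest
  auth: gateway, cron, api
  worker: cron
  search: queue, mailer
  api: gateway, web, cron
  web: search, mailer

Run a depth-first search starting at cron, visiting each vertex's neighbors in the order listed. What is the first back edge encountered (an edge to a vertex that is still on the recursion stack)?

DFS from cron (visiting each vertex's neighbors in the order listed); mark gray on enter, black on exit:
cron gray
  search gray
    queue gray
      worker gray
        worker→cron: cron is gray → back edge
First back edge: worker → cron.

worker→cron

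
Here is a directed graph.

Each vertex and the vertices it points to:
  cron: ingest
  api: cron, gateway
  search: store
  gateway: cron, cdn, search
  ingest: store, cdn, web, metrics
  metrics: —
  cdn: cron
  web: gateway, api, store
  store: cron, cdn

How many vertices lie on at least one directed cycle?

8

A vertex is on a directed cycle iff it belongs to a strongly connected component of size ≥ 2 (or has a self-loop).
The vertices on cycles are {api, cdn, web, cron, store, ingest, search, gateway} — 8 in total.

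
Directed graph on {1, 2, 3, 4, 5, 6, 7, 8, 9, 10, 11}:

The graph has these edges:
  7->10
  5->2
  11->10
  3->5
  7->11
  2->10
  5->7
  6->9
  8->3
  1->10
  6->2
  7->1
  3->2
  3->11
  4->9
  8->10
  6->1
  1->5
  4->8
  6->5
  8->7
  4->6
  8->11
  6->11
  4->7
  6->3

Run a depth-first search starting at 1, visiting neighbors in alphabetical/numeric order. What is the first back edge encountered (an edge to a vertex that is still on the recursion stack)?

DFS from 1 (visiting neighbors in alphabetical/numeric order); mark gray on enter, black on exit:
1 gray
  5 gray
    2 gray
      10 gray
      10 black
    2 black
    7 gray
      7→1: 1 is gray → back edge
First back edge: 7 → 1.

7→1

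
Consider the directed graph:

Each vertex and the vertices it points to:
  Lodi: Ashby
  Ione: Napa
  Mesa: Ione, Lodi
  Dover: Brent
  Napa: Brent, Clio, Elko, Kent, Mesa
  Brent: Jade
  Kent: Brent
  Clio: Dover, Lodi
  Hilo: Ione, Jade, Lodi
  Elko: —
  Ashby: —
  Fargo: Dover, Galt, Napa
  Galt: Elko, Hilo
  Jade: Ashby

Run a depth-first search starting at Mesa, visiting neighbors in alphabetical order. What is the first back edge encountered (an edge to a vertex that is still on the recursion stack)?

Napa->Mesa

DFS from Mesa (visiting neighbors in alphabetical order); mark gray on enter, black on exit:
Mesa gray
  Ione gray
    Napa gray
      Brent gray
        Jade gray
          Ashby gray
          Ashby black
        Jade black
      Brent black
      Clio gray
        Dover gray
          Dover→Brent: Brent black — skip
        Dover black
        Lodi gray
          Lodi→Ashby: Ashby black — skip
        Lodi black
      Clio black
      Elko gray
      Elko black
      Kent gray
        Kent→Brent: Brent black — skip
      Kent black
      Napa→Mesa: Mesa is gray → back edge
First back edge: Napa → Mesa.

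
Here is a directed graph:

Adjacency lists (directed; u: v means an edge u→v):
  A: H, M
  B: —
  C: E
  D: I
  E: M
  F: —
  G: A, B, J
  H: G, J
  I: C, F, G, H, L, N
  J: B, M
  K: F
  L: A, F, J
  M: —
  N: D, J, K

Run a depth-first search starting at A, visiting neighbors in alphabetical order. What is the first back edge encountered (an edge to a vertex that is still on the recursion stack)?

DFS from A (visiting neighbors in alphabetical order); mark gray on enter, black on exit:
A gray
  H gray
    G gray
      G→A: A is gray → back edge
First back edge: G → A.

G→A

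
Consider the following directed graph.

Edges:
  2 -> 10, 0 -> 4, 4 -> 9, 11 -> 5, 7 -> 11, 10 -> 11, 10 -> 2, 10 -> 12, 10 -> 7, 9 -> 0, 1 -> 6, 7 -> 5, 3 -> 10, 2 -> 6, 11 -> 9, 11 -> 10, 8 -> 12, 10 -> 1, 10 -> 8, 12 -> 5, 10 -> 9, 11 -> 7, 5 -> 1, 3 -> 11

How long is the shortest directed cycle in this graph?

2

For each vertex v, BFS finds the shortest path from v back to v.
The shortest such closed walk is 10 → 2 → 10, length 2.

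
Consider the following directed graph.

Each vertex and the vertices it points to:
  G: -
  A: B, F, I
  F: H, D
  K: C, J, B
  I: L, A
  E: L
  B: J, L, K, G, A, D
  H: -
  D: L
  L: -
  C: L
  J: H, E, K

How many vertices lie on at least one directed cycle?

5

A vertex is on a directed cycle iff it belongs to a strongly connected component of size ≥ 2 (or has a self-loop).
The vertices on cycles are {A, B, I, J, K} — 5 in total.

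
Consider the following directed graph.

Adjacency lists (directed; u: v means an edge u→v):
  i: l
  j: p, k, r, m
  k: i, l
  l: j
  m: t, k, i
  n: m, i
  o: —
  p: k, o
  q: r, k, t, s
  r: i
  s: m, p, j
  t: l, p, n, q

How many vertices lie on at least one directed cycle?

A vertex is on a directed cycle iff it belongs to a strongly connected component of size ≥ 2 (or has a self-loop).
The vertices on cycles are {i, j, k, l, m, n, p, q, r, s, t} — 11 in total.

11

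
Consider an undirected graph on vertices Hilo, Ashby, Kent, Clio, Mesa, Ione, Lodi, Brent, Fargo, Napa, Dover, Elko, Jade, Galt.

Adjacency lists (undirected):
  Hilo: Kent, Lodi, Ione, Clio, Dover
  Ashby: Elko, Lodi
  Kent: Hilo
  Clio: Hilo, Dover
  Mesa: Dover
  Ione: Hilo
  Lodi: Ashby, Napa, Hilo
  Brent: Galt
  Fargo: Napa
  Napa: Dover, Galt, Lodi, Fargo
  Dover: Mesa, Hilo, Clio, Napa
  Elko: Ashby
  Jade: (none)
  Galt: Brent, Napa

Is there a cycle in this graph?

DFS, tracking each vertex's parent; an edge to a visited non-parent vertex closes a cycle.
Start from Fargo:
visit Fargo (parent –)
  visit Napa (parent Fargo)
    visit Dover (parent Napa)
      visit Mesa (parent Dover)
        Mesa–Dover: parent, skip
      visit Hilo (parent Dover)
        visit Kent (parent Hilo)
          Kent–Hilo: parent, skip
        visit Lodi (parent Hilo)
          visit Ashby (parent Lodi)
            visit Elko (parent Ashby)
              Elko–Ashby: parent, skip
            Ashby–Lodi: parent, skip
          Lodi–Napa: Napa visited and ≠ parent → cycle
Cycle: Napa – Dover – Hilo – Lodi – Napa.

Yes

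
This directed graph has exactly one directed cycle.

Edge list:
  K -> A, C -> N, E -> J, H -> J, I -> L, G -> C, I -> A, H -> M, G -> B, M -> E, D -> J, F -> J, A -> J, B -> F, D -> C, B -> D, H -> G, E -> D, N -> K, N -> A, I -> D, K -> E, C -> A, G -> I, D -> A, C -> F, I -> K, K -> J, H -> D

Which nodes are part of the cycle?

C, D, E, K, N

DFS with gray/black marking from C:
C gray
  F gray
    J gray
    J black
  F black
  N gray
    K gray
      A gray
        A→J: J black — skip
      A black
      K→J: J black — skip
      E gray
        D gray
          D→A: A black — skip
          D→J: J black — skip
          D→C: C is gray → back edge
Back edge closes the cycle C → N → K → E → D → C; its vertices are {C, D, E, K, N}.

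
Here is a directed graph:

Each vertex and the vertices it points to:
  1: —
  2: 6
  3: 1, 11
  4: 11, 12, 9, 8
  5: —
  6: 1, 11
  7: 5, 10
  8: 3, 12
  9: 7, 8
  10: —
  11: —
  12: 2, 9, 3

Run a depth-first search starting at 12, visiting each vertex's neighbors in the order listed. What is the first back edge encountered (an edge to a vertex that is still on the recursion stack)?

DFS from 12 (visiting each vertex's neighbors in the order listed); mark gray on enter, black on exit:
12 gray
  2 gray
    6 gray
      1 gray
      1 black
      11 gray
      11 black
    6 black
  2 black
  9 gray
    7 gray
      5 gray
      5 black
      10 gray
      10 black
    7 black
    8 gray
      3 gray
        3→1: 1 black — skip
        3→11: 11 black — skip
      3 black
      8→12: 12 is gray → back edge
First back edge: 8 → 12.

8→12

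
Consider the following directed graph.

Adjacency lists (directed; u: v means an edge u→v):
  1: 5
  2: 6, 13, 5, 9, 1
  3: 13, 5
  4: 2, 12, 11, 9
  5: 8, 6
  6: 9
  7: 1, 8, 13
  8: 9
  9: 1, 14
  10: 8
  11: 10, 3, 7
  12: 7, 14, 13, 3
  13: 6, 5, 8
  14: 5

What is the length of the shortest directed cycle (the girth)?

4

For each vertex v, BFS finds the shortest path from v back to v.
The shortest such closed walk is 14 → 5 → 6 → 9 → 14, length 4.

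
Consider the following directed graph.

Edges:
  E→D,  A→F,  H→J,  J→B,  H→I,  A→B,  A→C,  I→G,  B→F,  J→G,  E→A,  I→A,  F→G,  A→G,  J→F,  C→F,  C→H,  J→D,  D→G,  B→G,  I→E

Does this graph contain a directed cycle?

Yes

DFS with white/gray/black marking, starting from D:
D gray
  G gray
  G black
D black
A gray
  B gray
    F gray
      F→G: G black — skip
    F black
    B→G: G black — skip
  B black
  A→F: F black — skip
  A→G: G black — skip
  C gray
    H gray
      J gray
        J→F: F black — skip
        J→D: D black — skip
        J→G: G black — skip
        J→B: B black — skip
      J black
      I gray
        E gray
          E→D: D black — skip
          E→A: A is gray → back edge
Back edge found, so a cycle exists: A → C → H → I → E → A.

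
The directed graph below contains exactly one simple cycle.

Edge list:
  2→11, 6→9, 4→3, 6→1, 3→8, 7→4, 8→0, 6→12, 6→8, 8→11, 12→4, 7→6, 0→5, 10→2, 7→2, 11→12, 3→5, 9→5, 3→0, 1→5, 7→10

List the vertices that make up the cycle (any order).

3, 4, 8, 11, 12

DFS with gray/black marking from 4:
4 gray
  3 gray
    0 gray
      5 gray
      5 black
    0 black
    3→5: 5 black — skip
    8 gray
      8→0: 0 black — skip
      11 gray
        12 gray
          12→4: 4 is gray → back edge
Back edge closes the cycle 4 → 3 → 8 → 11 → 12 → 4; its vertices are {3, 4, 8, 11, 12}.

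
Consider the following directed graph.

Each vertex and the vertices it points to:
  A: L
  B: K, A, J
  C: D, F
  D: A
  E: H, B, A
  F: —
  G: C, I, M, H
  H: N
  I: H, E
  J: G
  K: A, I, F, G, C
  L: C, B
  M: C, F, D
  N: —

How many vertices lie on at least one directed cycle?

A vertex is on a directed cycle iff it belongs to a strongly connected component of size ≥ 2 (or has a self-loop).
The vertices on cycles are {A, B, C, D, E, G, I, J, K, L, M} — 11 in total.

11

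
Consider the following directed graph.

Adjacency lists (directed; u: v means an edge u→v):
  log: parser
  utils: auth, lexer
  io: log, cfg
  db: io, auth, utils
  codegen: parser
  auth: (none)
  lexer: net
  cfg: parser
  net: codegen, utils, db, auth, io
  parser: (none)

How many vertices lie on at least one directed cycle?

4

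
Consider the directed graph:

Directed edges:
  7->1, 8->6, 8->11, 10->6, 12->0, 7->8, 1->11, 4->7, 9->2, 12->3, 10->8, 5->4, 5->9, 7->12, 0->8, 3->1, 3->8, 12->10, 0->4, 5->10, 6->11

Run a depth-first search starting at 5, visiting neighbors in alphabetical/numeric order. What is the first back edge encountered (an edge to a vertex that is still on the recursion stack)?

0→4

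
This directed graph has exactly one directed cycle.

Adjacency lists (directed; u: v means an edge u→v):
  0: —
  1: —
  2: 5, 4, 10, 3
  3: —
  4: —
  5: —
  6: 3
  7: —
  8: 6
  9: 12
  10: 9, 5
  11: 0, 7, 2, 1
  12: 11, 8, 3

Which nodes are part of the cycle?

2, 9, 10, 11, 12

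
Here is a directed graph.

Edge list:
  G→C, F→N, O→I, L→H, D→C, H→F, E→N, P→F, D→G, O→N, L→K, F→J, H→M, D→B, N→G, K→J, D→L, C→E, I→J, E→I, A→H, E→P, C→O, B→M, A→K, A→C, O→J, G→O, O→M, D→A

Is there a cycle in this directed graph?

Yes

DFS with white/gray/black marking, starting from G:
G gray
  C gray
    E gray
      P gray
        F gray
          N gray
            N→G: G is gray → back edge
Back edge found, so a cycle exists: G → C → E → P → F → N → G.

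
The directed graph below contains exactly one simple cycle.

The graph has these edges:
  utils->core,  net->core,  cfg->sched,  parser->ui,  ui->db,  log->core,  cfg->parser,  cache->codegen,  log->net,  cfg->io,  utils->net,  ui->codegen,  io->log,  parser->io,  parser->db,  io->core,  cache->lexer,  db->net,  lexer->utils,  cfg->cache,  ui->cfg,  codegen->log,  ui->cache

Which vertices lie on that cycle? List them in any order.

DFS with gray/black marking from ui:
ui gray
  codegen gray
    log gray
      core gray
      core black
      net gray
        net→core: core black — skip
      net black
    log black
  codegen black
  cache gray
    lexer gray
      utils gray
        utils→net: net black — skip
        utils→core: core black — skip
      utils black
    lexer black
    cache→codegen: codegen black — skip
  cache black
  cfg gray
    parser gray
      parser→ui: ui is gray → back edge
Back edge closes the cycle ui → cfg → parser → ui; its vertices are {ui, cfg, parser}.

ui, cfg, parser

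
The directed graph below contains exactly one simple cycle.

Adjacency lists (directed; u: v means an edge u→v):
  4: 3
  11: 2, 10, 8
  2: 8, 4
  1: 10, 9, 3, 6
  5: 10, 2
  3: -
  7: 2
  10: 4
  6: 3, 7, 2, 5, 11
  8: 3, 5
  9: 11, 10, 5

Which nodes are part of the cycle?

2, 5, 8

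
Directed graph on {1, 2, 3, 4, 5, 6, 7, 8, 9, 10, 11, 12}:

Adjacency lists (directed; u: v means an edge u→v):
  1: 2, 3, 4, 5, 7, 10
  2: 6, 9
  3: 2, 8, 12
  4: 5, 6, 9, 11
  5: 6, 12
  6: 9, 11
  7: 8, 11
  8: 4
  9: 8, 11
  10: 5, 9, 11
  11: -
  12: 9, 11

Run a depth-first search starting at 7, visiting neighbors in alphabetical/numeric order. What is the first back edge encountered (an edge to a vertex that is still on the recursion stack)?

9->8

DFS from 7 (visiting neighbors in alphabetical/numeric order); mark gray on enter, black on exit:
7 gray
  8 gray
    4 gray
      5 gray
        6 gray
          9 gray
            9→8: 8 is gray → back edge
First back edge: 9 → 8.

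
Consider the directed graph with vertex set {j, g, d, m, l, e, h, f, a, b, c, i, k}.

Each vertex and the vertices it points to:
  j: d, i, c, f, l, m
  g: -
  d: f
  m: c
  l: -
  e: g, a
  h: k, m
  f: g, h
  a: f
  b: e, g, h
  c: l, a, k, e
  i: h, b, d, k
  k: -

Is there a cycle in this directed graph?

Yes

DFS with white/gray/black marking, starting from i:
i gray
  h gray
    k gray
    k black
    m gray
      c gray
        l gray
        l black
        a gray
          f gray
            g gray
            g black
            f→h: h is gray → back edge
Back edge found, so a cycle exists: h → m → c → a → f → h.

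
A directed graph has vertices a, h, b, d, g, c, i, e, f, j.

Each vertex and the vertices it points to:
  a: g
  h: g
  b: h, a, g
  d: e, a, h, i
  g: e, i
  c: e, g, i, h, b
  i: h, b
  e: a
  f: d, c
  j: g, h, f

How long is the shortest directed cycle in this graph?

3

For each vertex v, BFS finds the shortest path from v back to v.
The shortest such closed walk is i → h → g → i, length 3.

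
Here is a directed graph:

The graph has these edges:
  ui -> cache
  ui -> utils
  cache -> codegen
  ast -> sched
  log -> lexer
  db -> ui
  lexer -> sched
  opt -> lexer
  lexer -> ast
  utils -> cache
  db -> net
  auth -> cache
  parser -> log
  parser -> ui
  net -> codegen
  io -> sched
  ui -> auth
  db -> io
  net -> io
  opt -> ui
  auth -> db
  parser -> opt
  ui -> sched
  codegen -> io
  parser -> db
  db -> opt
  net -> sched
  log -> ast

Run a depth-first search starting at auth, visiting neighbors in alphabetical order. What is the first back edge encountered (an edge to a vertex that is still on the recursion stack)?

ui->auth

DFS from auth (visiting neighbors in alphabetical order); mark gray on enter, black on exit:
auth gray
  cache gray
    codegen gray
      io gray
        sched gray
        sched black
      io black
    codegen black
  cache black
  db gray
    db→io: io black — skip
    net gray
      net→codegen: codegen black — skip
      net→io: io black — skip
      net→sched: sched black — skip
    net black
    opt gray
      lexer gray
        ast gray
          ast→sched: sched black — skip
        ast black
        lexer→sched: sched black — skip
      lexer black
      ui gray
        ui→auth: auth is gray → back edge
First back edge: ui → auth.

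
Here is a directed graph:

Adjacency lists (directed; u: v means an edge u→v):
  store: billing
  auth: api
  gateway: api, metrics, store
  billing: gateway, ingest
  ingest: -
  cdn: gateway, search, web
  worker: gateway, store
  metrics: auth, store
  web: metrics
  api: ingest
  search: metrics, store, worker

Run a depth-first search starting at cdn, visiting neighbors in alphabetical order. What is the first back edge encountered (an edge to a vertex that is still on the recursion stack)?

billing->gateway

DFS from cdn (visiting neighbors in alphabetical order); mark gray on enter, black on exit:
cdn gray
  gateway gray
    api gray
      ingest gray
      ingest black
    api black
    metrics gray
      auth gray
        auth→api: api black — skip
      auth black
      store gray
        billing gray
          billing→gateway: gateway is gray → back edge
First back edge: billing → gateway.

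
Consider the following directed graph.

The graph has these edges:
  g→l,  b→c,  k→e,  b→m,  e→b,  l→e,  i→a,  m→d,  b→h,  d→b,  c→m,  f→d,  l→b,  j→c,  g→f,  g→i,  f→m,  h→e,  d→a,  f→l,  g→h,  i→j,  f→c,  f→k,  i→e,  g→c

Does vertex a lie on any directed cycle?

a lies on a cycle iff there is a path from a back to itself.
Exploring from a, it never reaches itself; equivalently, its strongly connected component is a singleton.

No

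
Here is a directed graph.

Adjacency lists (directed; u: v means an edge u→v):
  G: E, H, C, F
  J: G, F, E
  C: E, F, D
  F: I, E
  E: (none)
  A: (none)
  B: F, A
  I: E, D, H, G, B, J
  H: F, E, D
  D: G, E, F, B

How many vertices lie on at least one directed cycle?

8

A vertex is on a directed cycle iff it belongs to a strongly connected component of size ≥ 2 (or has a self-loop).
The vertices on cycles are {B, C, D, F, G, H, I, J} — 8 in total.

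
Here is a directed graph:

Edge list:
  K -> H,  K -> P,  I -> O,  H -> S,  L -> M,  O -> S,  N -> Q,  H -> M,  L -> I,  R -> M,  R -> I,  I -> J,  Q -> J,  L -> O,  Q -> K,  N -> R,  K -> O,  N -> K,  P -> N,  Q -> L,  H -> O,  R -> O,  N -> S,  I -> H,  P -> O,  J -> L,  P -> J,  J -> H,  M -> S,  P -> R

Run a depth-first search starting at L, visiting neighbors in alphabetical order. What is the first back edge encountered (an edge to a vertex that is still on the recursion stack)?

DFS from L (visiting neighbors in alphabetical order); mark gray on enter, black on exit:
L gray
  I gray
    H gray
      M gray
        S gray
        S black
      M black
      O gray
        O→S: S black — skip
      O black
      H→S: S black — skip
    H black
    J gray
      J→H: H black — skip
      J→L: L is gray → back edge
First back edge: J → L.

J->L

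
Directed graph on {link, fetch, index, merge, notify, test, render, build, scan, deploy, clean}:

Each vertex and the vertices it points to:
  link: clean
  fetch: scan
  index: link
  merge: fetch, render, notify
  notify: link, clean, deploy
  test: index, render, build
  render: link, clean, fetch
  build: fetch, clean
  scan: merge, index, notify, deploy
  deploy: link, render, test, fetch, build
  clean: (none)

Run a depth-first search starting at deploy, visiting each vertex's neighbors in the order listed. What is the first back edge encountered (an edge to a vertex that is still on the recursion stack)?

merge→fetch

DFS from deploy (visiting each vertex's neighbors in the order listed); mark gray on enter, black on exit:
deploy gray
  link gray
    clean gray
    clean black
  link black
  render gray
    render→link: link black — skip
    render→clean: clean black — skip
    fetch gray
      scan gray
        merge gray
          merge→fetch: fetch is gray → back edge
First back edge: merge → fetch.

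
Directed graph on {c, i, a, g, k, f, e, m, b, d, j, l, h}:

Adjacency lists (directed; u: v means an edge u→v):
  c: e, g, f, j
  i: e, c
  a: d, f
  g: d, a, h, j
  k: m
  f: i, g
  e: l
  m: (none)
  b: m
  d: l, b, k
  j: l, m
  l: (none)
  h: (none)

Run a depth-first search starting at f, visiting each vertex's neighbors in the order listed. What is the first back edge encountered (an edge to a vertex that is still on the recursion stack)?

DFS from f (visiting each vertex's neighbors in the order listed); mark gray on enter, black on exit:
f gray
  i gray
    e gray
      l gray
      l black
    e black
    c gray
      c→e: e black — skip
      g gray
        d gray
          d→l: l black — skip
          b gray
            m gray
            m black
          b black
          k gray
            k→m: m black — skip
          k black
        d black
        a gray
          a→d: d black — skip
          a→f: f is gray → back edge
First back edge: a → f.

a→f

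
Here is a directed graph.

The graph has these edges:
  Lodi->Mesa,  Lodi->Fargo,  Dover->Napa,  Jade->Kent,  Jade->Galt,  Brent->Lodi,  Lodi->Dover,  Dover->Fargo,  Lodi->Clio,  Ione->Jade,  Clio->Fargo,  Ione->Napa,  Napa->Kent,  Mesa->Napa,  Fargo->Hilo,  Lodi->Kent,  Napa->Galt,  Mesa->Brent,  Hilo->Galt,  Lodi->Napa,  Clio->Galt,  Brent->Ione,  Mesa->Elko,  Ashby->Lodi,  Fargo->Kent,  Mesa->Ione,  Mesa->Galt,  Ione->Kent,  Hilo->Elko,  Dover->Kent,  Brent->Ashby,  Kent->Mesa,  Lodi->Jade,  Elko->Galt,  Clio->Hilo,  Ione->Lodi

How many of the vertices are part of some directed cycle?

A vertex is on a directed cycle iff it belongs to a strongly connected component of size ≥ 2 (or has a self-loop).
The vertices on cycles are {Clio, Ione, Jade, Kent, Lodi, Mesa, Napa, Ashby, Brent, Dover, Fargo} — 11 in total.

11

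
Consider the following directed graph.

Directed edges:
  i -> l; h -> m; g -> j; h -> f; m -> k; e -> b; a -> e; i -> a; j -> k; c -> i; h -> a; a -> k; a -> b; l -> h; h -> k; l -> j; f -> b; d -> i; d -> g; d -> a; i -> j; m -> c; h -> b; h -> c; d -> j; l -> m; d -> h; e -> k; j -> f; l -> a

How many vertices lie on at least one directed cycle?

5

A vertex is on a directed cycle iff it belongs to a strongly connected component of size ≥ 2 (or has a self-loop).
The vertices on cycles are {c, h, i, l, m} — 5 in total.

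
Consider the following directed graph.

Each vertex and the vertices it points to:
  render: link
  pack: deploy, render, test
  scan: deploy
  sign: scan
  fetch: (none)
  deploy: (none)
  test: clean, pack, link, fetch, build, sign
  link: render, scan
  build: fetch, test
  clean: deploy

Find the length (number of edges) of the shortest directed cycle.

2

For each vertex v, BFS finds the shortest path from v back to v.
The shortest such closed walk is test → pack → test, length 2.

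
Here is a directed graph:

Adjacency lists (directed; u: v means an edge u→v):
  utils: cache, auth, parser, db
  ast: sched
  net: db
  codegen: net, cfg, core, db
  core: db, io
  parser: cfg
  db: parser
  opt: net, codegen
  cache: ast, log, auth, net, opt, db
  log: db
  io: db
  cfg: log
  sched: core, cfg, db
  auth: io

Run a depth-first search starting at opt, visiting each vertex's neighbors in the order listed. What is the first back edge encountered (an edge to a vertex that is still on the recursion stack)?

log->db

DFS from opt (visiting each vertex's neighbors in the order listed); mark gray on enter, black on exit:
opt gray
  net gray
    db gray
      parser gray
        cfg gray
          log gray
            log→db: db is gray → back edge
First back edge: log → db.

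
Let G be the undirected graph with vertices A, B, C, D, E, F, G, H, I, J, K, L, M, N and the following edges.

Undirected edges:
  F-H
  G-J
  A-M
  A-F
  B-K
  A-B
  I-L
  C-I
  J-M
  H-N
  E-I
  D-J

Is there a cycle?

No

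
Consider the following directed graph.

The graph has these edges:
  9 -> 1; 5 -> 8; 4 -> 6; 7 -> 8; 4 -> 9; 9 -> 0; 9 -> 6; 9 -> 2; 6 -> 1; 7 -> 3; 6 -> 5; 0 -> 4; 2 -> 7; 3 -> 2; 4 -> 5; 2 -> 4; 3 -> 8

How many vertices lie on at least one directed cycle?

A vertex is on a directed cycle iff it belongs to a strongly connected component of size ≥ 2 (or has a self-loop).
The vertices on cycles are {0, 2, 3, 4, 7, 9} — 6 in total.

6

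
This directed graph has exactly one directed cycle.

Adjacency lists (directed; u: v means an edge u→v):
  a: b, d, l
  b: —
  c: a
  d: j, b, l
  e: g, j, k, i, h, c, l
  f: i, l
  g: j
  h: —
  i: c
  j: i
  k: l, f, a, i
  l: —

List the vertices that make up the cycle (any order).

a, c, d, i, j

DFS with gray/black marking from c:
c gray
  a gray
    b gray
    b black
    d gray
      j gray
        i gray
          i→c: c is gray → back edge
Back edge closes the cycle c → a → d → j → i → c; its vertices are {a, c, d, i, j}.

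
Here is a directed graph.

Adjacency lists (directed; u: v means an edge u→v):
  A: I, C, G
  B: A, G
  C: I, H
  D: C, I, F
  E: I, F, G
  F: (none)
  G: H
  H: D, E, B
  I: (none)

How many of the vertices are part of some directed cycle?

A vertex is on a directed cycle iff it belongs to a strongly connected component of size ≥ 2 (or has a self-loop).
The vertices on cycles are {A, B, C, D, E, G, H} — 7 in total.

7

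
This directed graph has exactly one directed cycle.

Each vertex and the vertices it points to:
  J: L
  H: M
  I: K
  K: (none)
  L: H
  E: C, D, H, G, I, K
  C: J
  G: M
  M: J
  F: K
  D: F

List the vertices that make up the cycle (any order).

DFS with gray/black marking from J:
J gray
  L gray
    H gray
      M gray
        M→J: J is gray → back edge
Back edge closes the cycle J → L → H → M → J; its vertices are {H, J, L, M}.

H, J, L, M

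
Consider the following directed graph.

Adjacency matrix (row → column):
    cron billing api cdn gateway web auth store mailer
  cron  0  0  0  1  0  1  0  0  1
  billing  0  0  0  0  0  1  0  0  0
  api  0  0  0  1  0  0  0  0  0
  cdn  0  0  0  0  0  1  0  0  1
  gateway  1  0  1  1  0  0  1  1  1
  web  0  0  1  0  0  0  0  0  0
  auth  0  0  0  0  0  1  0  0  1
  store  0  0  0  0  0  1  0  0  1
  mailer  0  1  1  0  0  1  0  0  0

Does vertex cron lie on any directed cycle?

cron lies on a cycle iff there is a path from cron back to itself.
Exploring from cron, it never reaches itself; equivalently, its strongly connected component is a singleton.

No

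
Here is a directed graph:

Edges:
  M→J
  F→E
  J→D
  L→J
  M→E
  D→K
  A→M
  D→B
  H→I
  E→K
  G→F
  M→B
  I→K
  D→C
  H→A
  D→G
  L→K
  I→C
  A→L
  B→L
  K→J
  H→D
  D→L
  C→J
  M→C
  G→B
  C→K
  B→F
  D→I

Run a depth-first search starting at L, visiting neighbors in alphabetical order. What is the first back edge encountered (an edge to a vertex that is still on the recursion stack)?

K→J

DFS from L (visiting neighbors in alphabetical order); mark gray on enter, black on exit:
L gray
  J gray
    D gray
      B gray
        F gray
          E gray
            K gray
              K→J: J is gray → back edge
First back edge: K → J.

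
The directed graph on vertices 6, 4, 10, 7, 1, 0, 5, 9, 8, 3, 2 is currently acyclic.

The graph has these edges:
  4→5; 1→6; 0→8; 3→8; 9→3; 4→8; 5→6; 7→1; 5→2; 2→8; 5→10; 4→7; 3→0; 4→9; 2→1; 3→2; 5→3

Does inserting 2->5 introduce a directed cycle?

Yes

Adding 2→5 creates a cycle iff 5 can already reach 2.
Path from 5: 5 → 2.
So 5 → … → 2 → 5 is a cycle.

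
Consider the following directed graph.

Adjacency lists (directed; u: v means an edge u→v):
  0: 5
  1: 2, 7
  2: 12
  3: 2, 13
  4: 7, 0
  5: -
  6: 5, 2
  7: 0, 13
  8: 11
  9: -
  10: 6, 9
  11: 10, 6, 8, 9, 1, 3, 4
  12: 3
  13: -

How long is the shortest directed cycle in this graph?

For each vertex v, BFS finds the shortest path from v back to v.
The shortest such closed walk is 11 → 8 → 11, length 2.

2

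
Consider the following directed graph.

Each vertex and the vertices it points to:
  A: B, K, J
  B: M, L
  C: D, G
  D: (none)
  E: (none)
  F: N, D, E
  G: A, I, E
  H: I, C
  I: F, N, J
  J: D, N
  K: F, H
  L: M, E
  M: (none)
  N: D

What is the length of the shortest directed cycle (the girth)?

5

For each vertex v, BFS finds the shortest path from v back to v.
The shortest such closed walk is C → G → A → K → H → C, length 5.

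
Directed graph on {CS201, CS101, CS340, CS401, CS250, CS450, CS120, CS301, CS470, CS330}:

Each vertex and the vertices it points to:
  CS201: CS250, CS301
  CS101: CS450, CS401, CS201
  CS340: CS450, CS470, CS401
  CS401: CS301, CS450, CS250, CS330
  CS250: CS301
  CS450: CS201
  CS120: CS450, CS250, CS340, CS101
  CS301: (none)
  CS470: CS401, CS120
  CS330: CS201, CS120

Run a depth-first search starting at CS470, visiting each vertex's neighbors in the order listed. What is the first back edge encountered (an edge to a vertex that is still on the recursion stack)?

CS340->CS470

DFS from CS470 (visiting each vertex's neighbors in the order listed); mark gray on enter, black on exit:
CS470 gray
  CS401 gray
    CS301 gray
    CS301 black
    CS450 gray
      CS201 gray
        CS250 gray
          CS250→CS301: CS301 black — skip
        CS250 black
        CS201→CS301: CS301 black — skip
      CS201 black
    CS450 black
    CS401→CS250: CS250 black — skip
    CS330 gray
      CS330→CS201: CS201 black — skip
      CS120 gray
        CS120→CS450: CS450 black — skip
        CS120→CS250: CS250 black — skip
        CS340 gray
          CS340→CS450: CS450 black — skip
          CS340→CS470: CS470 is gray → back edge
First back edge: CS340 → CS470.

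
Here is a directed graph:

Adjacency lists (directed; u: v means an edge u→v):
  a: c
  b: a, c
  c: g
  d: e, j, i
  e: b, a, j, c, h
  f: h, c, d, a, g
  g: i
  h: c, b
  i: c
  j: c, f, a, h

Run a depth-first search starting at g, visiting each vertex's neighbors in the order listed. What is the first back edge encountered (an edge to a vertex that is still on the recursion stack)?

DFS from g (visiting each vertex's neighbors in the order listed); mark gray on enter, black on exit:
g gray
  i gray
    c gray
      c→g: g is gray → back edge
First back edge: c → g.

c->g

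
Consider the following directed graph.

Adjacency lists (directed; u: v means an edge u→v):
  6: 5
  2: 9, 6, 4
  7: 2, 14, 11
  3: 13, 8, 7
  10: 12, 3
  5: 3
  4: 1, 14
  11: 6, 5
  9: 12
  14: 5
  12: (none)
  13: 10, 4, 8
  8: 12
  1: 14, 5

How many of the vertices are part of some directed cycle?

11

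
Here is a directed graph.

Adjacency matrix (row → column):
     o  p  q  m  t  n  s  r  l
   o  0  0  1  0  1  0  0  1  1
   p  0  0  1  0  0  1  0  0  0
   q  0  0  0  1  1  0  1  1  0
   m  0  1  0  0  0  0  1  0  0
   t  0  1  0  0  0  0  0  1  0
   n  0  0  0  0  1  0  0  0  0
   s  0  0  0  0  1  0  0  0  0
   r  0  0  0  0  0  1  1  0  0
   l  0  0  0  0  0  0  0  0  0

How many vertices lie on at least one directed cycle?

7

A vertex is on a directed cycle iff it belongs to a strongly connected component of size ≥ 2 (or has a self-loop).
The vertices on cycles are {m, n, p, q, r, s, t} — 7 in total.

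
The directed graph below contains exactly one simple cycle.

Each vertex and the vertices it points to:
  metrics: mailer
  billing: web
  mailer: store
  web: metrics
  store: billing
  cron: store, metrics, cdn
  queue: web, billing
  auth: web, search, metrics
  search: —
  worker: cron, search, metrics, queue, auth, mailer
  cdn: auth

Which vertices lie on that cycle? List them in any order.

DFS with gray/black marking from mailer:
mailer gray
  store gray
    billing gray
      web gray
        metrics gray
          metrics→mailer: mailer is gray → back edge
Back edge closes the cycle mailer → store → billing → web → metrics → mailer; its vertices are {web, store, mailer, billing, metrics}.

web, store, mailer, billing, metrics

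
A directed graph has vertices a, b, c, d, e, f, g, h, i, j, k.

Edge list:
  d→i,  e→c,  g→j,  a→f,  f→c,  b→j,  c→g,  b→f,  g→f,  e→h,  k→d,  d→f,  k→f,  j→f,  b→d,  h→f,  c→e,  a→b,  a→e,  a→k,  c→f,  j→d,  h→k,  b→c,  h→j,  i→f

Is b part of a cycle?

No

b lies on a cycle iff there is a path from b back to itself.
Exploring from b, it never reaches itself; equivalently, its strongly connected component is a singleton.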